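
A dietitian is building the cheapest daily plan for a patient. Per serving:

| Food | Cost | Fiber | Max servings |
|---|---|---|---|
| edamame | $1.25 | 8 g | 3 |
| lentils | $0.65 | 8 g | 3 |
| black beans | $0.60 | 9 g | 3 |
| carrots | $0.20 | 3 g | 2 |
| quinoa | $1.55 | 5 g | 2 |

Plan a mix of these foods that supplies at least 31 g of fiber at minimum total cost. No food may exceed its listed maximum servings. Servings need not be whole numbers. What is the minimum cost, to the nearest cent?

$2.07

Cost per g of fiber: black beans $0.0667, carrots $0.0667, lentils $0.0813, edamame $0.1562, quinoa $0.3100.
Take 3 servings of black beans: +27.0 g fiber for $1.80 (total $1.80, still need 4.0 g).
Take 1.333 servings of carrots: +4.0 g fiber for $0.27 (total $2.07, still need 0.0 g).
Greedy by cheapest-per-g is optimal for a single linear constraint, so the minimum cost is $2.07.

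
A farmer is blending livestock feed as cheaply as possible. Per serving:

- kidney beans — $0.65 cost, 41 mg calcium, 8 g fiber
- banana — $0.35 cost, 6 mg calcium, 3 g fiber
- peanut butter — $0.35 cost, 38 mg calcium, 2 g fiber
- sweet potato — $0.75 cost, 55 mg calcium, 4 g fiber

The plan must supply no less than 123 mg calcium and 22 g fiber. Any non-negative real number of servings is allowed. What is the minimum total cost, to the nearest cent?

$1.86

Minimising a linear cost over {calcium ≥ 123, fiber ≥ 22, servings ≥ 0} — the optimum is at a vertex, using one or two foods.
kidney beans only: max(123/41, 22/8) = 3 servings → $1.95.
banana only: max(123/6, 22/3) = 20.5 servings → $7.17.
peanut butter only: max(123/38, 22/2) = 11 servings → $3.85.
sweet potato only: max(123/55, 22/4) = 5.5 servings → $4.12.
kidney beans + banana with both targets exact would need a negative amount; discard.
kidney beans + peanut butter with both tight: 2.658 servings and 0.3694 servings → $1.86.
kidney beans + sweet potato with both tight: 2.601 servings and 0.2971 servings → $1.91.
banana + peanut butter with both tight: 5.784 servings and 2.324 servings → $2.84.
banana + sweet potato with both tight: 5.092 servings and 1.681 servings → $3.04.
peanut butter + sweet potato: intersection lies outside the first quadrant.
The minimum over all feasible corners is $1.86.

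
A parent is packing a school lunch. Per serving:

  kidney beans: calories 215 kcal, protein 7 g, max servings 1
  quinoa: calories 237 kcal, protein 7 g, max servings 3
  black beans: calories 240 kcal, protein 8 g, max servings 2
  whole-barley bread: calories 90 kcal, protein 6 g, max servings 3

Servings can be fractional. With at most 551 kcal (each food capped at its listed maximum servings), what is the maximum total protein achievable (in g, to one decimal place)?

Protein per kcal: whole-barley bread 0.06667, black beans 0.03333, kidney beans 0.03256, quinoa 0.02954.
Take 3 servings of whole-barley bread: uses 270 kcal, +18.0 g protein (running total 18.0 g).
Take 1.171 servings of black beans: uses 281 kcal, +9.4 g protein (running total 27.4 g).
Filling greedily by protein-per-kcal is optimal for one linear limit, giving 27.4 g.

27.4 g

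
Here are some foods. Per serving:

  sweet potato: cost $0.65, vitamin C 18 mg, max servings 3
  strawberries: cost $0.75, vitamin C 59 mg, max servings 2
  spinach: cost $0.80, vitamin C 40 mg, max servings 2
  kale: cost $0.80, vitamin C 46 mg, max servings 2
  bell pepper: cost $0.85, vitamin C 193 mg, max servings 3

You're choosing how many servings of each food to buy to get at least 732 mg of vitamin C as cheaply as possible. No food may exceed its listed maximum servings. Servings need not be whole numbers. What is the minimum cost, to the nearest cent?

$4.66

Cost per mg of vitamin C: bell pepper $0.0044, strawberries $0.0127, kale $0.0174, spinach $0.0200, sweet potato $0.0361.
Take 3 servings of bell pepper: +579.0 mg vitamin C for $2.55 (total $2.55, still need 153.0 mg).
Take 2 servings of strawberries: +118.0 mg vitamin C for $1.50 (total $4.05, still need 35.0 mg).
Take 0.7609 servings of kale: +35.0 mg vitamin C for $0.61 (total $4.66, still need 0.0 mg).
Filling from the cheapest source first is optimal under one linear minimum: $4.66.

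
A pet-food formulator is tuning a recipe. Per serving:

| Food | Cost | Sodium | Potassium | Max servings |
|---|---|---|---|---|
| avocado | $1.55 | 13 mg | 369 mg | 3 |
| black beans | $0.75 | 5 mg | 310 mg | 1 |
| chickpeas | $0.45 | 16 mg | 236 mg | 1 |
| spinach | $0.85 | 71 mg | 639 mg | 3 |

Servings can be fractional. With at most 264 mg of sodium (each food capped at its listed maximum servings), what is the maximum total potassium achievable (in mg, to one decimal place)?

3489.0 mg

Potassium per mg sodium: black beans 62, avocado 28.38, chickpeas 14.75, spinach 9.
Take 1 serving of black beans: uses 5 mg sodium, +310.0 mg potassium (running total 310.0 mg).
Take 3 servings of avocado: uses 39 mg sodium, +1107.0 mg potassium (running total 1417.0 mg).
Take 1 serving of chickpeas: uses 16 mg sodium, +236.0 mg potassium (running total 1653.0 mg).
Take 2.873 servings of spinach: uses 204 mg sodium, +1836.0 mg potassium (running total 3489.0 mg).
Greedy by best ratio exhausts the sodium allowance optimally: 3489.0 mg.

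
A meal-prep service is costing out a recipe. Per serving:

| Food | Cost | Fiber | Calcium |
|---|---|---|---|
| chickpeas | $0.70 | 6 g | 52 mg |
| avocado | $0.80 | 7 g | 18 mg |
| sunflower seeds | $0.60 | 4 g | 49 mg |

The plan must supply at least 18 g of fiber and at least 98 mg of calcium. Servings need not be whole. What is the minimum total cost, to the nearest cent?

Check every corner: each single food scaled to meet both minima, and each pair solved so both constraints bind.
chickpeas only: max(18/6, 98/52) = 3 servings → $2.10.
avocado only: max(18/7, 98/18) = 5.444 servings → $4.36.
sunflower seeds only: max(18/4, 98/49) = 4.5 servings → $2.70.
chickpeas + avocado with both tight: 1.414 servings and 1.359 servings → $2.08.
chickpeas + sunflower seeds with both targets exact would need a negative amount; discard.
avocado + sunflower seeds with both tight: 1.808 servings and 1.336 servings → $2.25.
Cheapest feasible corner: $2.08.

$2.08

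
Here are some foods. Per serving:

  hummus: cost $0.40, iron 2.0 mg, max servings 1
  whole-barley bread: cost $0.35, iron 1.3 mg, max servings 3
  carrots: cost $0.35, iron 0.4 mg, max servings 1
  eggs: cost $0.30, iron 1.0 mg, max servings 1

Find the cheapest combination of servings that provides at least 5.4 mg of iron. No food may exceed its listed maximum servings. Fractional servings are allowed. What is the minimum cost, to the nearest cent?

$1.32

Cost per mg of iron: hummus $0.2000, whole-barley bread $0.2692, eggs $0.3000, carrots $0.8750.
Take 1 serving of hummus: +2.0 mg iron for $0.40 (total $0.40, still need 3.4 mg).
Take 2.615 servings of whole-barley bread: +3.4 mg iron for $0.92 (total $1.32, still need 0.0 mg).
Filling from the cheapest source first is optimal under one linear minimum: $1.32.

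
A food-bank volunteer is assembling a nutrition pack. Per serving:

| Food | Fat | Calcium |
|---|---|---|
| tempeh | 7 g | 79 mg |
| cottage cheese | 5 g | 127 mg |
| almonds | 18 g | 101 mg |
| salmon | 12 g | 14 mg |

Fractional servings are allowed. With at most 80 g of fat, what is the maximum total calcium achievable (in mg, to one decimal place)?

Calcium per g fat: cottage cheese 25.4, tempeh 11.29, almonds 5.611, salmon 1.167.
With no serving limits, spend the whole fat allowance on cottage cheese: 80 g / 5 g × 127 mg = 2032.0 mg.

2032.0 mg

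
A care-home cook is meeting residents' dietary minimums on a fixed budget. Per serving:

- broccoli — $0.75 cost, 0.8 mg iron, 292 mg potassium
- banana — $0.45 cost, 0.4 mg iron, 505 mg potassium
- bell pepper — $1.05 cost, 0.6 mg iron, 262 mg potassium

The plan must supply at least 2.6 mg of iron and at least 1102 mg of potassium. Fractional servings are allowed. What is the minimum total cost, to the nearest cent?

At the optimum either one food covers both requirements or two foods hit both targets exactly; no other combination can be cheaper.
broccoli only: max(2.6/0.8, 1102/292) = 3.774 servings → $2.83.
banana only: max(2.6/0.4, 1102/505) = 6.5 servings → $2.92.
bell pepper only: max(2.6/0.6, 1102/262) = 4.333 servings → $4.55.
broccoli + banana with both tight: 3.037 servings and 0.4262 servings → $2.47.
broccoli + bell pepper with both tight: 0.5814 servings and 3.558 servings → $4.17.
banana + bell pepper with both targets exact would need a negative amount; discard.
Cheapest feasible corner: $2.47.

$2.47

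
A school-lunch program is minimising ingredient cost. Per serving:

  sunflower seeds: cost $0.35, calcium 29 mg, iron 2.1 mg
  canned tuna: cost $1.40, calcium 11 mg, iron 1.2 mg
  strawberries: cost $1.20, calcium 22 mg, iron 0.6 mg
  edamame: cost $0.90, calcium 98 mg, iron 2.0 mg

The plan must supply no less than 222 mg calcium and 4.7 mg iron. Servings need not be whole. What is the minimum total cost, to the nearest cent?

With two linear requirements the optimum uses one or two foods; enumerate the corners.
sunflower seeds only: max(222/29, 4.7/2.1) = 7.655 servings → $2.68.
canned tuna only: max(222/11, 4.7/1.2) = 20.18 servings → $28.25.
strawberries only: max(222/22, 4.7/0.6) = 10.09 servings → $12.11.
edamame only: max(222/98, 4.7/2.0) = 2.35 servings → $2.12.
sunflower seeds + canned tuna: the both-tight solution has a negative serving — not a feasible corner.
sunflower seeds + strawberries: the both-tight solution has a negative serving — not a feasible corner.
sunflower seeds + edamame with both tight: 0.1123 servings and 2.232 servings → $2.05.
canned tuna + strawberries: the both-tight solution has a negative serving — not a feasible corner.
canned tuna + edamame with both tight: 0.1736 servings and 2.246 servings → $2.26.
strawberries + edamame with both tight: 1.122 servings and 2.014 servings → $3.16.
So the least-cost plan costs $2.05.

$2.05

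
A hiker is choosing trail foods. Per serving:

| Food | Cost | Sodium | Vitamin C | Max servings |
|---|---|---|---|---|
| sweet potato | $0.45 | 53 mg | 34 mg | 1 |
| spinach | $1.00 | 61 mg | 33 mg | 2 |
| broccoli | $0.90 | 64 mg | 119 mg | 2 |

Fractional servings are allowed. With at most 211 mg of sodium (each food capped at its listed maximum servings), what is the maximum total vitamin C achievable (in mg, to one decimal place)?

Vitamin C per mg sodium: broccoli 1.859, sweet potato 0.6415, spinach 0.541.
Take 2 servings of broccoli: uses 128 mg sodium, +238.0 mg vitamin C (running total 238.0 mg).
Take 1 serving of sweet potato: uses 53 mg sodium, +34.0 mg vitamin C (running total 272.0 mg).
Take 0.4918 servings of spinach: uses 30 mg sodium, +16.2 mg vitamin C (running total 288.2 mg).
Filling greedily by vitamin C-per-mg sodium is optimal for one linear limit, giving 288.2 mg.

288.2 mg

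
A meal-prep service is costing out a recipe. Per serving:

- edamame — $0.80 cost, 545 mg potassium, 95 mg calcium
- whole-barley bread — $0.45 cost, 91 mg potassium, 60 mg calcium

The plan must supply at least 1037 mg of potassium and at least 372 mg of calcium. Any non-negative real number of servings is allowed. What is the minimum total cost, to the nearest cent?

For a min-cost LP with two ≥-constraints, a basic feasible solution has at most two positive variables.
edamame only: max(1037/545, 372/95) = 3.916 servings → $3.13.
whole-barley bread only: max(1037/91, 372/60) = 11.4 servings → $5.13.
edamame + whole-barley bread with both tight: 1.179 servings and 4.333 servings → $2.89.
The minimum over all feasible corners is $2.89.

$2.89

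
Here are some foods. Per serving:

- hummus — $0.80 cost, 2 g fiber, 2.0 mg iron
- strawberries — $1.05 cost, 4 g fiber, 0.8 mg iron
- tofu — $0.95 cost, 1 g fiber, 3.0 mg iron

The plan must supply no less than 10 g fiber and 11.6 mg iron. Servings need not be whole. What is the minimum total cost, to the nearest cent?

$4.44

Two binding constraints pin down two serving amounts, so the optimal mix uses at most two foods. The candidates are each food alone (scaled to the tighter of fiber/iron) and each pair with both constraints tight.
hummus only: max(10/2, 11.6/2.0) = 5.8 servings → $4.64.
strawberries only: max(10/4, 11.6/0.8) = 14.5 servings → $15.22.
tofu only: max(10/1, 11.6/3.0) = 10 servings → $9.50.
hummus + strawberries with both targets exact would need a negative amount; discard.
hummus + tofu with both tight: 4.6 servings and 0.8 servings → $4.44.
strawberries + tofu with both tight: 1.643 servings and 3.429 servings → $4.98.
So the least-cost plan costs $4.44.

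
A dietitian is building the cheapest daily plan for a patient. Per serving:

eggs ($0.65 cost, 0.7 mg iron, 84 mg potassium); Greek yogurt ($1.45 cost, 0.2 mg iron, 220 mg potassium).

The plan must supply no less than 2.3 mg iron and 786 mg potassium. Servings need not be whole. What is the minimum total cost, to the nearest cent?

A basic optimal solution has at most two foods positive. Try each food alone and each pair with both targets met exactly.
eggs only: max(2.3/0.7, 786/84) = 9.357 servings → $6.08.
Greek yogurt only: max(2.3/0.2, 786/220) = 11.5 servings → $16.68.
eggs + Greek yogurt with both tight: 2.542 servings and 2.602 servings → $5.43.
So the least-cost plan costs $5.43.

$5.43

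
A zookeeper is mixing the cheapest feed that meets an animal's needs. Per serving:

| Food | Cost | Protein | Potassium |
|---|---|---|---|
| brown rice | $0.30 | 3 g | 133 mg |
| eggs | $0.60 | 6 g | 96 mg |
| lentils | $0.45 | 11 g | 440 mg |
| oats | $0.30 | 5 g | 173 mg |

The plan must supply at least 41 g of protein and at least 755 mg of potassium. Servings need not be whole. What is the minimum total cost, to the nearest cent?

A basic optimal solution has at most two foods positive. Try each food alone and each pair with both targets met exactly.
brown rice only: max(41/3, 755/133) = 13.67 servings → $4.10.
eggs only: max(41/6, 755/96) = 7.865 servings → $4.72.
lentils only: max(41/11, 755/440) = 3.727 servings → $1.68.
oats only: max(41/5, 755/173) = 8.2 servings → $2.46.
brown rice + eggs with both tight: 1.165 servings and 6.251 servings → $4.10.
brown rice + lentils with both targets exact would need a negative amount; discard.
brown rice + oats with both targets exact would need a negative amount; discard.
eggs + lentils with both tight: 6.146 servings and 0.375 servings → $3.86.
eggs + oats with both tight: 5.946 servings and 1.065 servings → $3.89.
lentils + oats: the both-tight solution has a negative serving — not a feasible corner.
The minimum over all feasible corners is $1.68.

$1.68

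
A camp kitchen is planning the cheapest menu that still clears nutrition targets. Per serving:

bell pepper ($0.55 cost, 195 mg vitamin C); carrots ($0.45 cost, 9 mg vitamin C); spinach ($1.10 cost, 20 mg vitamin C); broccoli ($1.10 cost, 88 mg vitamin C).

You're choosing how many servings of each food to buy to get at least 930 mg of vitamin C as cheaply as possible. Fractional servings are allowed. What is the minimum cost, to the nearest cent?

Cost per mg of vitamin C: bell pepper $0.0028, broccoli $0.0125, carrots $0.0500, spinach $0.0550.
With no serving limits, use only bell pepper: 930 mg / 195 mg = 4.769 servings × $0.55 = $2.62.

$2.62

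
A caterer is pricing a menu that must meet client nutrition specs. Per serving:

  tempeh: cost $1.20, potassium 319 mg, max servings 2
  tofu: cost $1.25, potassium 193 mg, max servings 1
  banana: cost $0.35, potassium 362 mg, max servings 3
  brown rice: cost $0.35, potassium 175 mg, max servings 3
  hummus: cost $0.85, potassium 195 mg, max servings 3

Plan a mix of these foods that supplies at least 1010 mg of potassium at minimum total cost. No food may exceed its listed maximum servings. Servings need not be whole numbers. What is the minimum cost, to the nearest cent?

$0.98

Cost per mg of potassium: banana $0.0010, brown rice $0.0020, tempeh $0.0038, hummus $0.0044, tofu $0.0065.
Take 2.79 servings of banana: +1010.0 mg potassium for $0.98 (total $0.98, still need 0.0 mg).
Greedy by cheapest-per-mg is optimal for a single linear constraint, so the minimum cost is $0.98.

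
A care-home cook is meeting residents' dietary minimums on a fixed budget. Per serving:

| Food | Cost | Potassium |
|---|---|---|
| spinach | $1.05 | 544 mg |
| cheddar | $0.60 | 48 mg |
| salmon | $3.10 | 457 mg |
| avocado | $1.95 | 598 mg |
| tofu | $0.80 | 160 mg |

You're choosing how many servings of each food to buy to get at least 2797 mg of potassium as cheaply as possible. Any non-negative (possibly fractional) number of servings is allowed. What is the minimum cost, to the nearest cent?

$5.40

Cost per mg of potassium: spinach $0.0019, avocado $0.0033, tofu $0.0050, salmon $0.0068, cheddar $0.0125.
With no serving limits, use only spinach: 2797 mg / 544 mg = 5.142 servings × $1.05 = $5.40.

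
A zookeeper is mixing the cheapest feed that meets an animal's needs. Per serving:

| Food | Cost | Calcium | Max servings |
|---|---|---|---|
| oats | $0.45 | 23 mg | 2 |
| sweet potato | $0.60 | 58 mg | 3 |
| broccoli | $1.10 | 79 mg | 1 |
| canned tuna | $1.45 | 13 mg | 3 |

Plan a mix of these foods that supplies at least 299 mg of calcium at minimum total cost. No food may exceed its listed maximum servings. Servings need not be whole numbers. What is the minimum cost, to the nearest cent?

$3.80

Cost per mg of calcium: sweet potato $0.0103, broccoli $0.0139, oats $0.0196, canned tuna $0.1115.
Take 3 servings of sweet potato: +174.0 mg calcium for $1.80 (total $1.80, still need 125.0 mg).
Take 1 serving of broccoli: +79.0 mg calcium for $1.10 (total $2.90, still need 46.0 mg).
Take 2 servings of oats: +46.0 mg calcium for $0.90 (total $3.80, still need 0.0 mg).
Filling from the cheapest source first is optimal under one linear minimum: $3.80.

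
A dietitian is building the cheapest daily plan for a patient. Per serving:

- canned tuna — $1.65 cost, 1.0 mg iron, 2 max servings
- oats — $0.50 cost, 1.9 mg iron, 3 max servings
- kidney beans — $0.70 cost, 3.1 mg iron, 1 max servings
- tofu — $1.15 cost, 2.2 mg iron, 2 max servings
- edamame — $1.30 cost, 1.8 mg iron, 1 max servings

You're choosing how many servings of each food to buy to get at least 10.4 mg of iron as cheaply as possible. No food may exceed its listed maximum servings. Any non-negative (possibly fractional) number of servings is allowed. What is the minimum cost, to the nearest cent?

$3.04

Cost per mg of iron: kidney beans $0.2258, oats $0.2632, tofu $0.5227, edamame $0.7222, canned tuna $1.6500.
Take 1 serving of kidney beans: +3.1 mg iron for $0.70 (total $0.70, still need 7.3 mg).
Take 3 servings of oats: +5.7 mg iron for $1.50 (total $2.20, still need 1.6 mg).
Take 0.7273 servings of tofu: +1.6 mg iron for $0.84 (total $3.04, still need 0.0 mg).
Filling from the cheapest source first is optimal under one linear minimum: $3.04.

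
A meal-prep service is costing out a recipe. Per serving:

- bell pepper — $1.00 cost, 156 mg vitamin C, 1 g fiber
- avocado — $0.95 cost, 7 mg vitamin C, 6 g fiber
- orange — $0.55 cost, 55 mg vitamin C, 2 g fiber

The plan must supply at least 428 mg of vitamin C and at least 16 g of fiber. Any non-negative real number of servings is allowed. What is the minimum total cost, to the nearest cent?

$4.35

The cheapest plan sits at a corner of the feasible region — with two constraints it uses at most two foods.
bell pepper only: max(428/156, 16/1) = 16 servings → $16.00.
avocado only: max(428/7, 16/6) = 61.14 servings → $58.09.
orange only: max(428/55, 16/2) = 8 servings → $4.40.
bell pepper + avocado with both tight: 2.644 servings and 2.226 servings → $4.76.
bell pepper + orange with both targets exact would need a negative amount; discard.
avocado + orange with both tight: 0.07595 servings and 7.772 servings → $4.35.
So the least-cost plan costs $4.35.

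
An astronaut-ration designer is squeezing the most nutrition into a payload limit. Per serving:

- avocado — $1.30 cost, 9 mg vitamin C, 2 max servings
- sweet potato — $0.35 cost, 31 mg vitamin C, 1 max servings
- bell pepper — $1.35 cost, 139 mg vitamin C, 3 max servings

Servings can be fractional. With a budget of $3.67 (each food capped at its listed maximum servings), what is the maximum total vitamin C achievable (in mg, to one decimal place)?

377.9 mg

Vitamin C per dollar: bell pepper 103, sweet potato 88.57, avocado 6.923.
Take 2.719 servings of bell pepper: spends $3.67, +377.9 mg vitamin C (running total 377.9 mg).
Greedy by best ratio exhausts the cost allowance optimally: 377.9 mg.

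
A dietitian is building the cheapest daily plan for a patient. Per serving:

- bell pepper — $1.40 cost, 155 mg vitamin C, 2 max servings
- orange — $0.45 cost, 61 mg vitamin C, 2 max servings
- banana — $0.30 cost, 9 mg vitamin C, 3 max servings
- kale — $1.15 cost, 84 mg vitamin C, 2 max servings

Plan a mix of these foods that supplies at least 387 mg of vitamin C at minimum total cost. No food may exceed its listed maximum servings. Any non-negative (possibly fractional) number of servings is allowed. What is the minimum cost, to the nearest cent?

$3.29

Cost per mg of vitamin C: orange $0.0074, bell pepper $0.0090, kale $0.0137, banana $0.0333.
Take 2 servings of orange: +122.0 mg vitamin C for $0.90 (total $0.90, still need 265.0 mg).
Take 1.71 servings of bell pepper: +265.0 mg vitamin C for $2.39 (total $3.29, still need 0.0 mg).
Greedy by cheapest-per-mg is optimal for a single linear constraint, so the minimum cost is $3.29.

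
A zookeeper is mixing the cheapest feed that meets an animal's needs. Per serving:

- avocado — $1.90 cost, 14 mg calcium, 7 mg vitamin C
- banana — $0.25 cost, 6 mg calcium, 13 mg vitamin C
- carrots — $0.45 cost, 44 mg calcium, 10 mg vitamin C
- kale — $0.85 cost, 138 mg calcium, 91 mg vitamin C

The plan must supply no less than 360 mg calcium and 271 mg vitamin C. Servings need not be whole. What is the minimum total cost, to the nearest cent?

$2.53

This is a tiny linear program; its minimum lies at a vertex of the feasible set. List the vertices and price them.
avocado only: max(360/14, 271/7) = 38.71 servings → $73.56.
banana only: max(360/6, 271/13) = 60 servings → $15.00.
carrots only: max(360/44, 271/10) = 27.1 servings → $12.20.
kale only: max(360/138, 271/91) = 2.978 servings → $2.53.
avocado + banana with both tight: 21.81 servings and 9.1 servings → $43.72.
avocado + carrots with both targets exact would need a negative amount; discard.
avocado + kale: the both-tight solution has a negative serving — not a feasible corner.
banana + carrots with both tight: 16.26 servings and 5.965 servings → $6.75.
banana + kale with both tight: 3.716 servings and 2.447 servings → $3.01.
carrots + kale: intersection lies outside the first quadrant.
So the least-cost plan costs $2.53.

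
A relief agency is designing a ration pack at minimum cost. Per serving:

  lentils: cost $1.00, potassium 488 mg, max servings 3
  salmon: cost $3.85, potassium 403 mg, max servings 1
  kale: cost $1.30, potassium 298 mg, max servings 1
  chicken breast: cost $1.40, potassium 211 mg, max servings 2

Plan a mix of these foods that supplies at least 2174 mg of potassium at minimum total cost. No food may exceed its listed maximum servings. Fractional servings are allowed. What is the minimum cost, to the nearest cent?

Cost per mg of potassium: lentils $0.0020, kale $0.0044, chicken breast $0.0066, salmon $0.0096.
Take 3 servings of lentils: +1464.0 mg potassium for $3.00 (total $3.00, still need 710.0 mg).
Take 1 serving of kale: +298.0 mg potassium for $1.30 (total $4.30, still need 412.0 mg).
Take 1.953 servings of chicken breast: +412.0 mg potassium for $2.73 (total $7.03, still need 0.0 mg).
Greedy by cheapest-per-mg is optimal for a single linear constraint, so the minimum cost is $7.03.

$7.03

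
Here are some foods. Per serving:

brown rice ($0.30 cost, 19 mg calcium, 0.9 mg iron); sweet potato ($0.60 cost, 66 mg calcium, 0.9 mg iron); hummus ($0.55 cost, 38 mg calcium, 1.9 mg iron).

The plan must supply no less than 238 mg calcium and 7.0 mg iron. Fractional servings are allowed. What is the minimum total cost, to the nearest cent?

$2.72

The cheapest plan sits at a corner of the feasible region — with two constraints it uses at most two foods.
brown rice only: max(238/19, 7.0/0.9) = 12.53 servings → $3.76.
sweet potato only: max(238/66, 7.0/0.9) = 7.778 servings → $4.67.
hummus only: max(238/38, 7.0/1.9) = 6.263 servings → $3.44.
brown rice + sweet potato with both tight: 5.858 servings and 1.92 servings → $2.91.
brown rice + hummus: the both-tight solution has a negative serving — not a feasible corner.
sweet potato + hummus with both tight: 2.042 servings and 2.717 servings → $2.72.
So the least-cost plan costs $2.72.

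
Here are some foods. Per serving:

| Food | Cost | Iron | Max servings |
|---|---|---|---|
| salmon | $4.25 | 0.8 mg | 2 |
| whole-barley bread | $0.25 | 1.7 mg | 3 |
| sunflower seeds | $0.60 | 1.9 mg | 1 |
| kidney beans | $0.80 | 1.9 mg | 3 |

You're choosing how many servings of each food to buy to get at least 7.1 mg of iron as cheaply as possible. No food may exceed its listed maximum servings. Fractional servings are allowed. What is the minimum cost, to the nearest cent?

$1.39

Cost per mg of iron: whole-barley bread $0.1471, sunflower seeds $0.3158, kidney beans $0.4211, salmon $5.3125.
Take 3 servings of whole-barley bread: +5.1 mg iron for $0.75 (total $0.75, still need 2.0 mg).
Take 1 serving of sunflower seeds: +1.9 mg iron for $0.60 (total $1.35, still need 0.1 mg).
Take 0.05263 servings of kidney beans: +0.1 mg iron for $0.04 (total $1.39, still need 0.0 mg).
Filling from the cheapest source first is optimal under one linear minimum: $1.39.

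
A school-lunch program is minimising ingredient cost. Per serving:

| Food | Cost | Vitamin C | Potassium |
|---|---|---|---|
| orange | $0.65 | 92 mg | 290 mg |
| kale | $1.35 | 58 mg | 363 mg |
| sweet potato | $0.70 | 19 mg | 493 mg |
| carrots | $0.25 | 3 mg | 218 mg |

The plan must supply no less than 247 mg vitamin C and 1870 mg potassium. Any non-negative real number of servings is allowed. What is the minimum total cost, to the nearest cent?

$2.94

Compare the cost at each extreme point of the feasible region.
orange only: max(247/92, 1870/290) = 6.448 servings → $4.19.
kale only: max(247/58, 1870/363) = 5.152 servings → $6.95.
sweet potato only: max(247/19, 1870/493) = 13 servings → $9.10.
carrots only: max(247/3, 1870/218) = 82.33 servings → $20.58.
orange + kale: the both-tight solution has a negative serving — not a feasible corner.
orange + sweet potato with both tight: 2.164 servings and 2.52 servings → $3.17.
orange + carrots with both tight: 2.514 servings and 5.234 servings → $2.94.
kale + sweet potato with both tight: 3.975 servings and 0.8664 servings → $5.97.
kale + carrots with both tight: 4.174 servings and 1.627 servings → $6.04.
sweet potato + carrots: intersection lies outside the first quadrant.
The minimum over all feasible corners is $2.94.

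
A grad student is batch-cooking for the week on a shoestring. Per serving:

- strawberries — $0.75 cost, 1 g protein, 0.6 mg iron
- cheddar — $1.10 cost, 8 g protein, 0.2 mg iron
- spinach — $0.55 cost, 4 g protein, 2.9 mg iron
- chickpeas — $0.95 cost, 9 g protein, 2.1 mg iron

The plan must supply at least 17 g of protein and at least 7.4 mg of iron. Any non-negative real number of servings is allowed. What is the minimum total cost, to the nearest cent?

This is a tiny linear program; its minimum lies at a vertex of the feasible set. List the vertices and price them.
strawberries only: max(17/1, 7.4/0.6) = 17 servings → $12.75.
cheddar only: max(17/8, 7.4/0.2) = 37 servings → $40.70.
spinach only: max(17/4, 7.4/2.9) = 4.25 servings → $2.34.
chickpeas only: max(17/9, 7.4/2.1) = 3.524 servings → $3.35.
strawberries + cheddar with both tight: 12.13 servings and 0.6087 servings → $9.77.
strawberries + spinach with both targets exact would need a negative amount; discard.
strawberries + chickpeas with both tight: 9.364 servings and 0.8485 servings → $7.83.
cheddar + spinach with both tight: 0.8795 servings and 2.491 servings → $2.34.
cheddar + chickpeas: intersection lies outside the first quadrant.
spinach + chickpeas with both tight: 1.746 servings and 1.113 servings → $2.02.
So the least-cost plan costs $2.02.

$2.02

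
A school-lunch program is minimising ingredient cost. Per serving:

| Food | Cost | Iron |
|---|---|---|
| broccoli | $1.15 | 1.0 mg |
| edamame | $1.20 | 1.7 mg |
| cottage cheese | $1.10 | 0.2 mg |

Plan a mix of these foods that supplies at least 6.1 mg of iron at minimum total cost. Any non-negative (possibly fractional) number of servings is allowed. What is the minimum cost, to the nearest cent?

$4.31

Cost per mg of iron: edamame $0.7059, broccoli $1.1500, cottage cheese $5.5000.
With no serving limits, use only edamame: 6.1 mg / 1.7 mg = 3.588 servings × $1.20 = $4.31.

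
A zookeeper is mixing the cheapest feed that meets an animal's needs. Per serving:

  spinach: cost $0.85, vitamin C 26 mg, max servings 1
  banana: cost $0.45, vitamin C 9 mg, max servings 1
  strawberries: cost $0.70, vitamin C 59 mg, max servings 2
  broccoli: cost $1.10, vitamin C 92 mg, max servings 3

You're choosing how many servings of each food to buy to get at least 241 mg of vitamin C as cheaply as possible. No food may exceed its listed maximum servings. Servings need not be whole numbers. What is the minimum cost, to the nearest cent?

$2.87

Cost per mg of vitamin C: strawberries $0.0119, broccoli $0.0120, spinach $0.0327, banana $0.0500.
Take 2 servings of strawberries: +118.0 mg vitamin C for $1.40 (total $1.40, still need 123.0 mg).
Take 1.337 servings of broccoli: +123.0 mg vitamin C for $1.47 (total $2.87, still need 0.0 mg).
Filling from the cheapest source first is optimal under one linear minimum: $2.87.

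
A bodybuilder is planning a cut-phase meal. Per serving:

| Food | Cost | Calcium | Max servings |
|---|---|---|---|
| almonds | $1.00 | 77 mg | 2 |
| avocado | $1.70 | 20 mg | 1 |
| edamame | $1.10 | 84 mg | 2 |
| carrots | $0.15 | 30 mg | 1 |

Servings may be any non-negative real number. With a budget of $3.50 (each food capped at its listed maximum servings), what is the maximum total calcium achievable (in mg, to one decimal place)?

Calcium per dollar: carrots 200, almonds 77, edamame 76.36, avocado 11.76.
Take 1 serving of carrots: spends $0.15, +30.0 mg calcium (running total 30.0 mg).
Take 2 servings of almonds: spends $2.00, +154.0 mg calcium (running total 184.0 mg).
Take 1.227 servings of edamame: spends $1.35, +103.1 mg calcium (running total 287.1 mg).
Greedy by best ratio exhausts the cost allowance optimally: 287.1 mg.

287.1 mg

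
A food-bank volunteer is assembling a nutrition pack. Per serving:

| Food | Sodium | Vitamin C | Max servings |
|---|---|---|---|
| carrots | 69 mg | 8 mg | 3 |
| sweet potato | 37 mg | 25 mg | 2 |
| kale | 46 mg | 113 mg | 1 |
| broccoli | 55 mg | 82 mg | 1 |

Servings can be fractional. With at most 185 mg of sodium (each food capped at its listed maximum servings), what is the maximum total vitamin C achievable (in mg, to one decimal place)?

246.2 mg

Vitamin C per mg sodium: kale 2.457, broccoli 1.491, sweet potato 0.6757, carrots 0.1159.
Take 1 serving of kale: uses 46 mg sodium, +113.0 mg vitamin C (running total 113.0 mg).
Take 1 serving of broccoli: uses 55 mg sodium, +82.0 mg vitamin C (running total 195.0 mg).
Take 2 servings of sweet potato: uses 74 mg sodium, +50.0 mg vitamin C (running total 245.0 mg).
Take 0.1449 servings of carrots: uses 10 mg sodium, +1.2 mg vitamin C (running total 246.2 mg).
Greedy by best ratio exhausts the sodium allowance optimally: 246.2 mg.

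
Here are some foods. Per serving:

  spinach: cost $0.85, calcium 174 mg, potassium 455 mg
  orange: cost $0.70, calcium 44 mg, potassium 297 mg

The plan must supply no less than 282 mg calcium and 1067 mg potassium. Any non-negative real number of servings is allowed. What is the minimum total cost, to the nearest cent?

$1.99

The cheapest plan sits at a corner of the feasible region — with two constraints it uses at most two foods.
spinach only: max(282/174, 1067/455) = 2.345 servings → $1.99.
orange only: max(282/44, 1067/297) = 6.409 servings → $4.49.
spinach + orange with both tight: 1.163 servings and 1.811 servings → $2.26.
The minimum over all feasible corners is $1.99.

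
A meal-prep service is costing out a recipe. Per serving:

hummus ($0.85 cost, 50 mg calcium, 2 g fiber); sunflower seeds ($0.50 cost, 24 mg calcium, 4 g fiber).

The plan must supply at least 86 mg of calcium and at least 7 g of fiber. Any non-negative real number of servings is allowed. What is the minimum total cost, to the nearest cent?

$1.57

The cheapest plan sits at a corner of the feasible region — with two constraints it uses at most two foods.
hummus only: max(86/50, 7/2) = 3.5 servings → $2.98.
sunflower seeds only: max(86/24, 7/4) = 3.583 servings → $1.79.
hummus + sunflower seeds with both tight: 1.158 servings and 1.171 servings → $1.57.
Cheapest feasible corner: $1.57.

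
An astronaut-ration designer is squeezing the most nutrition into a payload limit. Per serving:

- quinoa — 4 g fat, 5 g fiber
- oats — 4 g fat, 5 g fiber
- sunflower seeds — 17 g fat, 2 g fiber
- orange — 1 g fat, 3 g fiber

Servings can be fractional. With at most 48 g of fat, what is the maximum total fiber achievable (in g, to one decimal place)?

Fiber per g fat: orange 3, quinoa 1.25, oats 1.25, sunflower seeds 0.1176.
With no serving limits, spend the whole fat allowance on orange: 48 g / 1 g × 3 g = 144.0 g.

144.0 g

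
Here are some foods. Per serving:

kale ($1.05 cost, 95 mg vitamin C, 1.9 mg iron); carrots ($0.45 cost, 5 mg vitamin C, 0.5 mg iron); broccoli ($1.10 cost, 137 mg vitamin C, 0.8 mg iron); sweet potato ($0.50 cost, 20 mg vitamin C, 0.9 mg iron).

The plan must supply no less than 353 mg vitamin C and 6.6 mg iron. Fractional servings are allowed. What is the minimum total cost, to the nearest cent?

A basic optimal solution has at most two foods positive. Try each food alone and each pair with both targets met exactly.
kale only: max(353/95, 6.6/1.9) = 3.716 servings → $3.90.
carrots only: max(353/5, 6.6/0.5) = 70.6 servings → $31.77.
broccoli only: max(353/137, 6.6/0.8) = 8.25 servings → $9.07.
sweet potato only: max(353/20, 6.6/0.9) = 17.65 servings → $8.82.
kale + carrots: intersection lies outside the first quadrant.
kale + broccoli with both tight: 3.374 servings and 0.2371 servings → $3.80.
kale + sweet potato: the both-tight solution has a negative serving — not a feasible corner.
carrots + broccoli with both tight: 9.64 servings and 2.225 servings → $6.79.
carrots + sweet potato: intersection lies outside the first quadrant.
broccoli + sweet potato with both tight: 1.731 servings and 5.795 servings → $4.80.
Cheapest feasible corner: $3.80.

$3.80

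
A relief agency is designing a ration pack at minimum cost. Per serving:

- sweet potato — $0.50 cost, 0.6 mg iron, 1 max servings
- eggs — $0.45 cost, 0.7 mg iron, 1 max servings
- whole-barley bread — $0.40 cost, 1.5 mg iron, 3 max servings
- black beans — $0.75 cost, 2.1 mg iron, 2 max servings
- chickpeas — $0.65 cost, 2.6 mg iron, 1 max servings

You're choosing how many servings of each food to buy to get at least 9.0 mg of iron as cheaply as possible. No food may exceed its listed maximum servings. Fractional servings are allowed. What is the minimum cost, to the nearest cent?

$2.53

Cost per mg of iron: chickpeas $0.2500, whole-barley bread $0.2667, black beans $0.3571, eggs $0.6429, sweet potato $0.8333.
Take 1 serving of chickpeas: +2.6 mg iron for $0.65 (total $0.65, still need 6.4 mg).
Take 3 servings of whole-barley bread: +4.5 mg iron for $1.20 (total $1.85, still need 1.9 mg).
Take 0.9048 servings of black beans: +1.9 mg iron for $0.68 (total $2.53, still need 0.0 mg).
Greedy by cheapest-per-mg is optimal for a single linear constraint, so the minimum cost is $2.53.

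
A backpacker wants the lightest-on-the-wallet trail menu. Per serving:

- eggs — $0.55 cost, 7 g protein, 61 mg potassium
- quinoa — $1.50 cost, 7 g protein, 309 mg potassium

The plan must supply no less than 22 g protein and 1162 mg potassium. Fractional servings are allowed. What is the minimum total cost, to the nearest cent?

For a min-cost LP with two ≥-constraints, a basic feasible solution has at most two positive variables.
eggs only: max(22/7, 1162/61) = 19.05 servings → $10.48.
quinoa only: max(22/7, 1162/309) = 3.761 servings → $5.64.
eggs + quinoa with both targets exact would need a negative amount; discard.
Cheapest feasible corner: $5.64.

$5.64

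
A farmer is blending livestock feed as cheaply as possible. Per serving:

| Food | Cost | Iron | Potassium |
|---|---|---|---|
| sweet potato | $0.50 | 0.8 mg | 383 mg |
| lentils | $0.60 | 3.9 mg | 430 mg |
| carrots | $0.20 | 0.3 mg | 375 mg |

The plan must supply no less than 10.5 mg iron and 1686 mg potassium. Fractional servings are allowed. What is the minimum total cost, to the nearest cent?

$1.85

sweet potato only: max(10.5/0.8, 1686/383) = 13.12 servings → $6.56.
lentils only: max(10.5/3.9, 1686/430) = 3.921 servings → $2.35.
carrots only: max(10.5/0.3, 1686/375) = 35 servings → $7.00.
sweet potato + lentils with both tight: 1.792 servings and 2.325 servings → $2.29.
sweet potato + carrots with both targets exact would need a negative amount; discard.
lentils + carrots with both tight: 2.573 servings and 1.545 servings → $1.85.
Cheapest feasible corner: $1.85.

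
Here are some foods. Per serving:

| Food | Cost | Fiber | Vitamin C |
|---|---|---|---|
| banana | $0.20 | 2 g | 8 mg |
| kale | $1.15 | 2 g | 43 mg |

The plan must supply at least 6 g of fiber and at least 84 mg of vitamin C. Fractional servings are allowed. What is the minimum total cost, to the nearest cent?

The cheapest plan sits at a corner of the feasible region — with two constraints it uses at most two foods.
banana only: max(6/2, 84/8) = 10.5 servings → $2.10.
kale only: max(6/2, 84/43) = 3 servings → $3.45.
banana + kale with both tight: 1.286 servings and 1.714 servings → $2.23.
The minimum over all feasible corners is $2.10.

$2.10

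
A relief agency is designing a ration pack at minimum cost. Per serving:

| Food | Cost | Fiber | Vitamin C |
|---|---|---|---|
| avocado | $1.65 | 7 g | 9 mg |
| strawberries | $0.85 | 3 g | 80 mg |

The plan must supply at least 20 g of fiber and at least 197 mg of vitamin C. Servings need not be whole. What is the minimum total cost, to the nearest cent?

A basic optimal solution has at most two foods positive. Try each food alone and each pair with both targets met exactly.
avocado only: max(20/7, 197/9) = 21.89 servings → $36.12.
strawberries only: max(20/3, 197/80) = 6.667 servings → $5.67.
avocado + strawberries with both tight: 1.893 servings and 2.25 servings → $5.04.
Cheapest feasible corner: $5.04.

$5.04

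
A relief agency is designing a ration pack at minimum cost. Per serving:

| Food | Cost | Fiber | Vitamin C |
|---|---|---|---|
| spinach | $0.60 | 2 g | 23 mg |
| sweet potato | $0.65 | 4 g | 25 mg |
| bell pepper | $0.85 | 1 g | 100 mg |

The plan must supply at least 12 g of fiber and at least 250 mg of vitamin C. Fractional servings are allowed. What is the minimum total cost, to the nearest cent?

$3.23

spinach only: max(12/2, 250/23) = 10.87 servings → $6.52.
sweet potato only: max(12/4, 250/25) = 10 servings → $6.50.
bell pepper only: max(12/1, 250/100) = 12 servings → $10.20.
spinach + sweet potato: intersection lies outside the first quadrant.
spinach + bell pepper with both tight: 5.367 servings and 1.266 servings → $4.30.
sweet potato + bell pepper with both tight: 2.533 servings and 1.867 servings → $3.23.
Cheapest feasible corner: $3.23.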